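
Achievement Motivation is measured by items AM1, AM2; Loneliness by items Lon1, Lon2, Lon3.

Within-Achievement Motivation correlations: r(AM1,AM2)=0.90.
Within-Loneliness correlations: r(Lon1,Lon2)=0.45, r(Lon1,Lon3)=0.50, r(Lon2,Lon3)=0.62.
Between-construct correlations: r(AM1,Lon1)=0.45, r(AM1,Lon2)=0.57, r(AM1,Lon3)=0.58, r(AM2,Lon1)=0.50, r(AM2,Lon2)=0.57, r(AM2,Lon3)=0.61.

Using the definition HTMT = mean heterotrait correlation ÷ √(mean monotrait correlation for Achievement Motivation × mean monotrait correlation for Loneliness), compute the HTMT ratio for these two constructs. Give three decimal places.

Mean heterotrait r = 3.28/6 = 0.5467.
Mean within-AM = 0.90/1 = 0.9000; mean within-Lon = 1.57/3 = 0.5233.
Geometric mean = √(0.9000 × 0.5233) = 0.6863.
HTMT = 0.5467 / 0.6863 = 0.797.

0.797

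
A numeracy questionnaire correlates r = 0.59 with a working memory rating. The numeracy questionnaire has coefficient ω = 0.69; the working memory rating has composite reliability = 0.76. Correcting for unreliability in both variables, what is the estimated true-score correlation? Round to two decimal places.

r_true = r_obs / √(r_xx · r_yy) = 0.59 / √(0.69 × 0.76) = 0.59 / √0.5244 = 0.59 / 0.7242 ≈ 0.81.

0.81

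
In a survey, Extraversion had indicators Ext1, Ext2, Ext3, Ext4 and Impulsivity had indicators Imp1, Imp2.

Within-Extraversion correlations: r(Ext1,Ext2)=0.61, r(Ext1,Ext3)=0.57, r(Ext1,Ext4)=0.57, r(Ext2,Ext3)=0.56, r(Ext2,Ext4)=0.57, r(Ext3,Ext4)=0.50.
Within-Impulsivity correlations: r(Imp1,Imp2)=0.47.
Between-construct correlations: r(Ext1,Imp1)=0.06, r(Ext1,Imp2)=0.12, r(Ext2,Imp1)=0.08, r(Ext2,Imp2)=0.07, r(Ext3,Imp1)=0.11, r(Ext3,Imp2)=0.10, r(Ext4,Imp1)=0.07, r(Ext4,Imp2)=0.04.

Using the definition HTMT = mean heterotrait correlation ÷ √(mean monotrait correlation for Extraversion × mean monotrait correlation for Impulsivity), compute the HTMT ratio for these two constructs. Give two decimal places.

0.16

Between-construct mean = 0.65/8 = 0.0813.
Mean within-Ext = 3.38/6 = 0.5633; mean within-Imp = 0.47/1 = 0.4700.
Geometric mean = √(0.5633 × 0.4700) = 0.5145.
HTMT = 0.0813 / 0.5145 = 0.16.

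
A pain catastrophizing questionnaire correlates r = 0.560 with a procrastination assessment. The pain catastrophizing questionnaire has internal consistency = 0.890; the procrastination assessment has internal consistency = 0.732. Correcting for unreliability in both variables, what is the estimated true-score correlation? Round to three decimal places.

r_true = r_obs / √(r_xx · r_yy) = 0.560 / √(0.890 × 0.732) = 0.560 / √0.651480 = 0.560 / 0.8071 ≈ 0.694.

0.694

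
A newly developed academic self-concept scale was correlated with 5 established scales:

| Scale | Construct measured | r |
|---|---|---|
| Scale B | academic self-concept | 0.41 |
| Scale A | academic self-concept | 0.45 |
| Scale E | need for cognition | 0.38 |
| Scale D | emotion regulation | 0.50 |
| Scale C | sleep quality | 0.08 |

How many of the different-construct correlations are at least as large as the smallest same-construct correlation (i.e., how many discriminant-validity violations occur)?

Convergent (same construct = academic self-concept): Scale B, Scale A.
Smallest convergent = 0.41. Discriminant values: 0.38, 0.50, 0.08; count ≥ 0.41 → 1.

1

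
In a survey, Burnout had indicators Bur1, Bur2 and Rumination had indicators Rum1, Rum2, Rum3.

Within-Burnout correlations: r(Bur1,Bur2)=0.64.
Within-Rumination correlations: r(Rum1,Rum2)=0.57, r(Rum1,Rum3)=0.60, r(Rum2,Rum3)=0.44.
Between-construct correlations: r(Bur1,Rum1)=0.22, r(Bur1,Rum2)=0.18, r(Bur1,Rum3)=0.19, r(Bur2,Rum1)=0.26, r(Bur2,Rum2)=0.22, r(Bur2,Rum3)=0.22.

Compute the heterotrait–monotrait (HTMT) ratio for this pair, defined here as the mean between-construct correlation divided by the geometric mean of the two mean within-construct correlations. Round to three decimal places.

0.367

Between-construct mean = 1.29/6 = 0.2150.
Mean within-Bur = 0.64/1 = 0.6400; mean within-Rum = 1.61/3 = 0.5367.
Geometric mean = √(0.6400 × 0.5367) = 0.5861.
HTMT = 0.2150 / 0.5861 = 0.367.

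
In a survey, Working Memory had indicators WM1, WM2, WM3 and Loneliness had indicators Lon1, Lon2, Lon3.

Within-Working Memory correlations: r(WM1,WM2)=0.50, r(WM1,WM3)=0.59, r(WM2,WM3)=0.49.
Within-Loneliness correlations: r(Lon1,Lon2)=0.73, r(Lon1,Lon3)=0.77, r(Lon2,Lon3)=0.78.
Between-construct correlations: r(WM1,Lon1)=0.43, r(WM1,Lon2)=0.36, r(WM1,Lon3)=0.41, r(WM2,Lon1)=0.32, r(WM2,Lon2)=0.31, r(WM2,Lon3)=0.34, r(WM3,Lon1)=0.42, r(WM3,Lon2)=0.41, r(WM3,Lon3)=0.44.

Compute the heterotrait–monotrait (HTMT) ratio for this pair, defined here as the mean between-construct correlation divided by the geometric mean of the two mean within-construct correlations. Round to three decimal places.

0.604

Between-construct mean = 3.44/9 = 0.3822.
Mean within-WM = 1.58/3 = 0.5267; mean within-Lon = 2.28/3 = 0.7600.
Geometric mean = √(0.5267 × 0.7600) = 0.6327.
HTMT = 0.3822 / 0.6327 = 0.604.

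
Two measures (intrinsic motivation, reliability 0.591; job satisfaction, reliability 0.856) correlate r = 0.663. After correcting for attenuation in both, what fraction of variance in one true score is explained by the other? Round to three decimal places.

Disattenuated r = 0.663 / √(0.591 × 0.856) = 0.663 / 0.7113 = 0.9321.
Shared true-score variance = 0.9321² = 0.8688 ≈ 0.869.

0.869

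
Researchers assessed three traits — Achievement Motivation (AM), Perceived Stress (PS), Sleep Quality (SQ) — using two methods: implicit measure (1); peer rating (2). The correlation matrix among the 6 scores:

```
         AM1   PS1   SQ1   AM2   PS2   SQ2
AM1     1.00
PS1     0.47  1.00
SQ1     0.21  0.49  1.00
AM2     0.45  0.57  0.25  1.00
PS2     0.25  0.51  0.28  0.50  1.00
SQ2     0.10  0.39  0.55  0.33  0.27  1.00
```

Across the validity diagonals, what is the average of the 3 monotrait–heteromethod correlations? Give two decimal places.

Convergent values: 0.45, 0.51, 0.55; mean = 1.51/3 = 0.50.

0.50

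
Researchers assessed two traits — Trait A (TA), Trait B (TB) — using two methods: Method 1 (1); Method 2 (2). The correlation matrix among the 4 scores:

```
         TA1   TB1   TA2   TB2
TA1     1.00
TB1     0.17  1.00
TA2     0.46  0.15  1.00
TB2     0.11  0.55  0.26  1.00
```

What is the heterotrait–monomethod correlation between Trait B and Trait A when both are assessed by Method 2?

0.26

Different traits, same method: r(TB2, TA2) = 0.26.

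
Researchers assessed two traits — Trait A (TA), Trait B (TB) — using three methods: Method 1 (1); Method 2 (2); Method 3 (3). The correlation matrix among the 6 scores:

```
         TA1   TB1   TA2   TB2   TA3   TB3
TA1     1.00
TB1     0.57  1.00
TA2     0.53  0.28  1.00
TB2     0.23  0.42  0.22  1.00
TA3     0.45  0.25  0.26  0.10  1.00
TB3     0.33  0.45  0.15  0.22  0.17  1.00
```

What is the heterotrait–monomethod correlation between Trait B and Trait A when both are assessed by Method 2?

Different traits, same method: r(TB2, TA2) = 0.22.

0.22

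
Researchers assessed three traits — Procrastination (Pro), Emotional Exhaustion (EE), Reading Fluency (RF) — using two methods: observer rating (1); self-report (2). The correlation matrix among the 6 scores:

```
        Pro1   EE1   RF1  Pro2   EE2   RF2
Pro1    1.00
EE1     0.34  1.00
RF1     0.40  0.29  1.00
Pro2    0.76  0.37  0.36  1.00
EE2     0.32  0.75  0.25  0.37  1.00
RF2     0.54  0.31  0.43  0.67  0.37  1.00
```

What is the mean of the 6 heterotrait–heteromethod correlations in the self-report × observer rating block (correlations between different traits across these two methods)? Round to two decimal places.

0.36

HTHM values (method 2 × method 1): 0.37, 0.36, 0.32, 0.25, 0.54, 0.31; mean = 2.15/6 = 0.36.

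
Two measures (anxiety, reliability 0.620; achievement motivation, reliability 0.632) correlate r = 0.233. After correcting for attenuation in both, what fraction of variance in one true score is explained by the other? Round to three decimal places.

Disattenuated r = 0.233 / √(0.620 × 0.632) = 0.233 / 0.6260 = 0.3722.
Shared true-score variance = 0.3722² = 0.1385 ≈ 0.139.

0.139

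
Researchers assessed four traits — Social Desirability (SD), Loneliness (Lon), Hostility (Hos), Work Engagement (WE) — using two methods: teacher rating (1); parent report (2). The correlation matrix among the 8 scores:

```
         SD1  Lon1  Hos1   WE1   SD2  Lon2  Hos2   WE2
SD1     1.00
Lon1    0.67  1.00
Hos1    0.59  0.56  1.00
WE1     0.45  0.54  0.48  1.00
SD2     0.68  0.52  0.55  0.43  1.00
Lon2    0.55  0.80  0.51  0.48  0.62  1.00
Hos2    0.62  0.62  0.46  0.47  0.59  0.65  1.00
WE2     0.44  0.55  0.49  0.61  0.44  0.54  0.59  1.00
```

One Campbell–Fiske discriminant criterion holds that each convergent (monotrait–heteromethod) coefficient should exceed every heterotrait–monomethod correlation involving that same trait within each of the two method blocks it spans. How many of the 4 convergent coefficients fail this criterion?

1

Checking each validity diagonal entry against its comparison values:
SD (methods 1·2): 0.68 vs {0.67, 0.62, 0.59, 0.59, 0.45, 0.44} → pass.
Lon (methods 1·2): 0.80 vs {0.67, 0.62, 0.56, 0.65, 0.54, 0.54} → pass.
Hos (methods 1·2): 0.46 vs {0.59, 0.59, 0.56, 0.65, 0.48, 0.59} → fail.
WE (methods 1·2): 0.61 vs {0.45, 0.44, 0.54, 0.54, 0.48, 0.59} → pass.
1 of 4 fail.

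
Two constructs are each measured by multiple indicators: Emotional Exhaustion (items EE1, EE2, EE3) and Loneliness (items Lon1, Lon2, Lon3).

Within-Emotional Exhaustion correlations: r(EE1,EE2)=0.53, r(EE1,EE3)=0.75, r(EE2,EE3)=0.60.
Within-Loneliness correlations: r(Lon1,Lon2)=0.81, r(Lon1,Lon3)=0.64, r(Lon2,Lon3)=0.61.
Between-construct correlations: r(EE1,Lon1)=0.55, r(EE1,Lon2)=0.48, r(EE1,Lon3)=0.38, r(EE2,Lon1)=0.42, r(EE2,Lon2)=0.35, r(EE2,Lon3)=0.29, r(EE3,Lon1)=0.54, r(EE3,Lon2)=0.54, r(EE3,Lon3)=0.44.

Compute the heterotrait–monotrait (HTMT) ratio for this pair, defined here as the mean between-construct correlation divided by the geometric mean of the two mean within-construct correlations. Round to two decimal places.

Mean heterotrait r = 3.99/9 = 0.4433.
Mean within-EE = 1.88/3 = 0.6267; mean within-Lon = 2.06/3 = 0.6867.
Geometric mean = √(0.6267 × 0.6867) = 0.6560.
HTMT = 0.4433 / 0.6560 = 0.68.

0.68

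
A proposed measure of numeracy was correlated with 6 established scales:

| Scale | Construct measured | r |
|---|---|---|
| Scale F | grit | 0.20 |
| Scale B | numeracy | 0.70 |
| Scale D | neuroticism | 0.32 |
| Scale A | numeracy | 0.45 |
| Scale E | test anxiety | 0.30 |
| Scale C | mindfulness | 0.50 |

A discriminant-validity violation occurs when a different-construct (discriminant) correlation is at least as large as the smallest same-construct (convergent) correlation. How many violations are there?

Convergent (same construct = numeracy): Scale B, Scale A.
Smallest convergent = 0.45. Discriminant values: 0.20, 0.32, 0.30, 0.50; count ≥ 0.45 → 1.

1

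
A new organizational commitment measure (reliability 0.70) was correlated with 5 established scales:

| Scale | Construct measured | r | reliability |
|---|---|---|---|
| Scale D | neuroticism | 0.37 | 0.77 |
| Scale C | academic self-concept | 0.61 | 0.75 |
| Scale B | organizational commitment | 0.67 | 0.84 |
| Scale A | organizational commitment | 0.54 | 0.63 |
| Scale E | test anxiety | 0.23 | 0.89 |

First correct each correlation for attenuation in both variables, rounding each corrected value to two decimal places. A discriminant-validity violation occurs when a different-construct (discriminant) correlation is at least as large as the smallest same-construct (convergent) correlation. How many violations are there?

Disattenuated r (r / √(r_scale · r_new)):
  Scale D (disc): 0.37 / √(0.77·0.70) = 0.50
  Scale C (disc): 0.61 / √(0.75·0.70) = 0.84
  Scale B (conv): 0.67 / √(0.84·0.70) = 0.87
  Scale A (conv): 0.54 / √(0.63·0.70) = 0.81
  Scale E (disc): 0.23 / √(0.89·0.70) = 0.29
Smallest convergent = 0.81. Discriminant values: 0.50, 0.84, 0.29; count ≥ 0.81 → 1.

1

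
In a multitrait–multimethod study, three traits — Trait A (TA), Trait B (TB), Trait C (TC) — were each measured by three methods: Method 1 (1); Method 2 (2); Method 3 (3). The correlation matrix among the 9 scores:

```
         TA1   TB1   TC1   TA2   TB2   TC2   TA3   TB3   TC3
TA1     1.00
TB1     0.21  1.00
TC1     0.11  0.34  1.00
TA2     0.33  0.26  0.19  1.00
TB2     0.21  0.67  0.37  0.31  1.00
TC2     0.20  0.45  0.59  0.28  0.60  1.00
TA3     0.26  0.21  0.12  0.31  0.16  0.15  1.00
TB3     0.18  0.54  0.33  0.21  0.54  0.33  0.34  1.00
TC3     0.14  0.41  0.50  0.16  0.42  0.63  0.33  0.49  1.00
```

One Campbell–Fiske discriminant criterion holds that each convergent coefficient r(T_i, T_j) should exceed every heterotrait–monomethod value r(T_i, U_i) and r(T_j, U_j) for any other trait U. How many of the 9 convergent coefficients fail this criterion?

4

Convergent coefficients and their comparison sets:
TA (methods 1·2): 0.33 vs {0.21, 0.31, 0.11, 0.28} → pass.
TA (methods 1·3): 0.26 vs {0.21, 0.34, 0.11, 0.33} → fail.
TA (methods 2·3): 0.31 vs {0.31, 0.34, 0.28, 0.33} → fail.
TB (methods 1·2): 0.67 vs {0.21, 0.31, 0.34, 0.60} → pass.
TB (methods 1·3): 0.54 vs {0.21, 0.34, 0.34, 0.49} → pass.
TB (methods 2·3): 0.54 vs {0.31, 0.34, 0.60, 0.49} → fail.
TC (methods 1·2): 0.59 vs {0.11, 0.28, 0.34, 0.60} → fail.
TC (methods 1·3): 0.50 vs {0.11, 0.33, 0.34, 0.49} → pass.
TC (methods 2·3): 0.63 vs {0.28, 0.33, 0.60, 0.49} → pass.
4 of 9 fail.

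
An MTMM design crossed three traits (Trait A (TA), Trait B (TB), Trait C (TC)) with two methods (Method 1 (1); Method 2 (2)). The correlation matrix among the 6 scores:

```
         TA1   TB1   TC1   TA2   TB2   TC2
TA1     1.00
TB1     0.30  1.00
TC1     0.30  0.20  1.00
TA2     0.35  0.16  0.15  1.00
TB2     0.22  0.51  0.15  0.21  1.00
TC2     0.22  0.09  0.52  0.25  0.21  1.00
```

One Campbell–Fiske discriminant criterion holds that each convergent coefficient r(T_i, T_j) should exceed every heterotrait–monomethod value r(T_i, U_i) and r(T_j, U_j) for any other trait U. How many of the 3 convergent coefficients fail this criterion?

Convergent coefficients and their comparison sets:
TA (methods 1·2): 0.35 vs {0.30, 0.21, 0.30, 0.25} → pass.
TB (methods 1·2): 0.51 vs {0.30, 0.21, 0.20, 0.21} → pass.
TC (methods 1·2): 0.52 vs {0.30, 0.25, 0.20, 0.21} → pass.
0 of 3 fail.

0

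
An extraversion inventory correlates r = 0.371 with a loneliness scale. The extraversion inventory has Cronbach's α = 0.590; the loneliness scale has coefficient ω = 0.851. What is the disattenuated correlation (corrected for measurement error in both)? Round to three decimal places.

0.524

r_true = r_obs / √(r_xx · r_yy) = 0.371 / √(0.590 × 0.851) = 0.371 / √0.502090 = 0.371 / 0.7086 ≈ 0.524.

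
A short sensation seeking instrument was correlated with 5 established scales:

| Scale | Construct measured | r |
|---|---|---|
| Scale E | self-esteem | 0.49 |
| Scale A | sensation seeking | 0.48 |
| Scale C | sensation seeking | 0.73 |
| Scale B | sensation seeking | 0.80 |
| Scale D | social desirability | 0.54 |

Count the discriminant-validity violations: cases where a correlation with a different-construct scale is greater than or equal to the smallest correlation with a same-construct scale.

2

Convergent (same construct = sensation seeking): Scale A, Scale C, Scale B.
Smallest convergent = 0.48. Discriminant values: 0.49, 0.54; count ≥ 0.48 → 2.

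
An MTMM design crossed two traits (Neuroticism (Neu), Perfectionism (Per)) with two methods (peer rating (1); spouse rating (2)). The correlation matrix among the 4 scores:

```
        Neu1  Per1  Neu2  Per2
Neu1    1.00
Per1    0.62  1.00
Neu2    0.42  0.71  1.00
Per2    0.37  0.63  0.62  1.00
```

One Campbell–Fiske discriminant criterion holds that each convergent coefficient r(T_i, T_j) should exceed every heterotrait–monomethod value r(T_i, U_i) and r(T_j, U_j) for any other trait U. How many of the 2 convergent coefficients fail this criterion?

Convergent coefficients and their comparison sets:
Neu (methods 1·2): 0.42 vs {0.62, 0.62} → fail.
Per (methods 1·2): 0.63 vs {0.62, 0.62} → pass.
1 of 2 fail.

1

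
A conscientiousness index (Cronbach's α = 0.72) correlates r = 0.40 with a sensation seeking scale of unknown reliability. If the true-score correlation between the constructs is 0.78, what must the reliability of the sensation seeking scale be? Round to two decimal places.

r_true = r_obs / √(r_xx · r_yy) ⇒ 0.78 = 0.40 / √(0.72 · r_yy).
√(0.72 · r_yy) = 0.40 / 0.78 = 0.5128; 0.72 · r_yy = 0.2630; r_yy = 0.2630 / 0.72 ≈ 0.37.

0.37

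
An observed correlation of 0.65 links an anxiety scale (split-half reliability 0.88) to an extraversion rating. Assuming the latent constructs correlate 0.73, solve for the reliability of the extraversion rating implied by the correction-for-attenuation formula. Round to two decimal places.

r_true = r_obs / √(r_xx · r_yy) ⇒ 0.73 = 0.65 / √(0.88 · r_yy).
√(0.88 · r_yy) = 0.65 / 0.73 = 0.8904; 0.88 · r_yy = 0.7928; r_yy = 0.7928 / 0.88 ≈ 0.90.

0.90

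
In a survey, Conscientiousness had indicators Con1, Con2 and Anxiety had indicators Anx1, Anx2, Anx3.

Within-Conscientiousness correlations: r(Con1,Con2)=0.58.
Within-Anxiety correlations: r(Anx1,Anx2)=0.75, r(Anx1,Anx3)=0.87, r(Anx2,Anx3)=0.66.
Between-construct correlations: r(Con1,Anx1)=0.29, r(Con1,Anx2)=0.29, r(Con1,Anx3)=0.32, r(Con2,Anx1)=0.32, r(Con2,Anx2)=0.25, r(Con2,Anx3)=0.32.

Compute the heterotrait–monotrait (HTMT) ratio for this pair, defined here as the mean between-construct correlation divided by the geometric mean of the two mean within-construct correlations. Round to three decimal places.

Mean heterotrait r = 1.79/6 = 0.2983.
Mean within-Con = 0.58/1 = 0.5800; mean within-Anx = 2.28/3 = 0.7600.
Geometric mean = √(0.5800 × 0.7600) = 0.6639.
HTMT = 0.2983 / 0.6639 = 0.449.

0.449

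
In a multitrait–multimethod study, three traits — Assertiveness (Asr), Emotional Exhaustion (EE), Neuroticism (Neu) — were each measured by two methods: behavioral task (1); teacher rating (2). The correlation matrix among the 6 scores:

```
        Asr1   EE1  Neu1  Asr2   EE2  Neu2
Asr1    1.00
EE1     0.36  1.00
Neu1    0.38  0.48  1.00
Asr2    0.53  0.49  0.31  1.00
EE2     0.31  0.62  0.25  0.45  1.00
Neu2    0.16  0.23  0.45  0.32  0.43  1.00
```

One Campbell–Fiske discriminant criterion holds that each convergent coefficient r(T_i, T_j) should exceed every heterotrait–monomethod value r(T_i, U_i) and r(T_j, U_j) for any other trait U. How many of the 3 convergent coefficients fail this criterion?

1

Convergent coefficients and their comparison sets:
Asr (methods 1·2): 0.53 vs {0.36, 0.45, 0.38, 0.32} → pass.
EE (methods 1·2): 0.62 vs {0.36, 0.45, 0.48, 0.43} → pass.
Neu (methods 1·2): 0.45 vs {0.38, 0.32, 0.48, 0.43} → fail.
1 of 3 fail.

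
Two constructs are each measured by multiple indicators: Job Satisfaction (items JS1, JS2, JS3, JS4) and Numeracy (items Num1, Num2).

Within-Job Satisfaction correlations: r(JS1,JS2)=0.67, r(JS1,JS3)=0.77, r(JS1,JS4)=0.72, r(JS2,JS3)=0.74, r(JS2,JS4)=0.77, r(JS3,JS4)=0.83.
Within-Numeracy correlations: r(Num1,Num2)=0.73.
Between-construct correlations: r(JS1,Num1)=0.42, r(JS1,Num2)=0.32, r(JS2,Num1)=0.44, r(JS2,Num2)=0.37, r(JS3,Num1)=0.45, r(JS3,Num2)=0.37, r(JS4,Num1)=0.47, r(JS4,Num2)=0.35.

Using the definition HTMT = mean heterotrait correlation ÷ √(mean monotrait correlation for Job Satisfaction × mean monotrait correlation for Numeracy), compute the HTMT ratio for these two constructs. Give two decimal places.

0.54

Mean between = 3.19/8 = 0.3988.
Mean within-JS = 4.50/6 = 0.7500; mean within-Num = 0.73/1 = 0.7300.
Geometric mean = √(0.7500 × 0.7300) = 0.7399.
HTMT = 0.3988 / 0.7399 = 0.54.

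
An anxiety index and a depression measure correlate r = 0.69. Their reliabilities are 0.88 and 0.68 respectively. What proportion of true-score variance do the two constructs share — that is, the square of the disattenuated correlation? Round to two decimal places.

0.80

Disattenuated r = 0.69 / √(0.88 × 0.68) = 0.69 / 0.7736 = 0.8919.
Shared true-score variance = 0.8919² = 0.7955 ≈ 0.80.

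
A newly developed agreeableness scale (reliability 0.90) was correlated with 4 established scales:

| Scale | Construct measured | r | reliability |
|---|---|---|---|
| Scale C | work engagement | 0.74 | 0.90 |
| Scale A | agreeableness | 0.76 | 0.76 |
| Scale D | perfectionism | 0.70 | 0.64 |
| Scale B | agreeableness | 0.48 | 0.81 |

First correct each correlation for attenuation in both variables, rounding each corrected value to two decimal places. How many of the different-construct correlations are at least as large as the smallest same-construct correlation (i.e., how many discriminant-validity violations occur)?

2

Disattenuated r (r / √(r_scale · r_new)):
  Scale C (disc): 0.74 / √(0.90·0.90) = 0.82
  Scale A (conv): 0.76 / √(0.76·0.90) = 0.92
  Scale D (disc): 0.70 / √(0.64·0.90) = 0.92
  Scale B (conv): 0.48 / √(0.81·0.90) = 0.56
Smallest convergent = 0.56. Discriminant values: 0.82, 0.92; count ≥ 0.56 → 2.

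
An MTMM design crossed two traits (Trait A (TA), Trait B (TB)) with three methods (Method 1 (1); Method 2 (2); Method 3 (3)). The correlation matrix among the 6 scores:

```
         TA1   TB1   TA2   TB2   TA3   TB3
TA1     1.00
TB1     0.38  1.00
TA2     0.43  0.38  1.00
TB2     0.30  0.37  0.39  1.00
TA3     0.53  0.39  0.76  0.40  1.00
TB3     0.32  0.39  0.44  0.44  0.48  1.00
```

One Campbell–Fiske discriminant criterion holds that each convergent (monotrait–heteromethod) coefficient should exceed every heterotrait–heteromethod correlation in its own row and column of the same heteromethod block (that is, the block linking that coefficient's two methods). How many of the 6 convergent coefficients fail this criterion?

Convergent coefficients and their comparison sets:
TA (methods 1·2): 0.43 vs {0.30, 0.38} → pass.
TA (methods 1·3): 0.53 vs {0.32, 0.39} → pass.
TA (methods 2·3): 0.76 vs {0.44, 0.40} → pass.
TB (methods 1·2): 0.37 vs {0.38, 0.30} → fail.
TB (methods 1·3): 0.39 vs {0.39, 0.32} → fail.
TB (methods 2·3): 0.44 vs {0.40, 0.44} → fail.
3 of 6 fail.

3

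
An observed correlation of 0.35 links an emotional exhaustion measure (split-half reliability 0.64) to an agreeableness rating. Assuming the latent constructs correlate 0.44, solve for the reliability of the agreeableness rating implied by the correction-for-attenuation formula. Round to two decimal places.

0.99

r_true = r_obs / √(r_xx · r_yy) ⇒ 0.44 = 0.35 / √(0.64 · r_yy).
√(0.64 · r_yy) = 0.35 / 0.44 = 0.7955; 0.64 · r_yy = 0.6328; r_yy = 0.6328 / 0.64 ≈ 0.99.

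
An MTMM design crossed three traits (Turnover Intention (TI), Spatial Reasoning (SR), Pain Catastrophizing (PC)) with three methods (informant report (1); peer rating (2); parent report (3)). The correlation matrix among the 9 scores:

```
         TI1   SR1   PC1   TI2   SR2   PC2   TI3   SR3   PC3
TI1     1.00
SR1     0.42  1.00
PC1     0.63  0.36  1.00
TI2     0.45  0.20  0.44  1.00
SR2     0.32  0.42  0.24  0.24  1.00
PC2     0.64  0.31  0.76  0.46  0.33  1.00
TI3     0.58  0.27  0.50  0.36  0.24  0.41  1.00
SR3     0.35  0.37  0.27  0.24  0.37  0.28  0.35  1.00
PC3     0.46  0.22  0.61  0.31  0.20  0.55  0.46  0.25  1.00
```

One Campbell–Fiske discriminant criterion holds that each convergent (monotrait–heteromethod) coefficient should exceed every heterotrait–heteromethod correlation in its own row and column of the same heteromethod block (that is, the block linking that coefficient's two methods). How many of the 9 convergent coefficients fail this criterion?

2

Convergent coefficients and their comparison sets:
TI (methods 1·2): 0.45 vs {0.32, 0.20, 0.64, 0.44} → fail.
TI (methods 1·3): 0.58 vs {0.35, 0.27, 0.46, 0.50} → pass.
TI (methods 2·3): 0.36 vs {0.24, 0.24, 0.31, 0.41} → fail.
SR (methods 1·2): 0.42 vs {0.20, 0.32, 0.31, 0.24} → pass.
SR (methods 1·3): 0.37 vs {0.27, 0.35, 0.22, 0.27} → pass.
SR (methods 2·3): 0.37 vs {0.24, 0.24, 0.20, 0.28} → pass.
PC (methods 1·2): 0.76 vs {0.44, 0.64, 0.24, 0.31} → pass.
PC (methods 1·3): 0.61 vs {0.50, 0.46, 0.27, 0.22} → pass.
PC (methods 2·3): 0.55 vs {0.41, 0.31, 0.28, 0.20} → pass.
2 of 9 fail.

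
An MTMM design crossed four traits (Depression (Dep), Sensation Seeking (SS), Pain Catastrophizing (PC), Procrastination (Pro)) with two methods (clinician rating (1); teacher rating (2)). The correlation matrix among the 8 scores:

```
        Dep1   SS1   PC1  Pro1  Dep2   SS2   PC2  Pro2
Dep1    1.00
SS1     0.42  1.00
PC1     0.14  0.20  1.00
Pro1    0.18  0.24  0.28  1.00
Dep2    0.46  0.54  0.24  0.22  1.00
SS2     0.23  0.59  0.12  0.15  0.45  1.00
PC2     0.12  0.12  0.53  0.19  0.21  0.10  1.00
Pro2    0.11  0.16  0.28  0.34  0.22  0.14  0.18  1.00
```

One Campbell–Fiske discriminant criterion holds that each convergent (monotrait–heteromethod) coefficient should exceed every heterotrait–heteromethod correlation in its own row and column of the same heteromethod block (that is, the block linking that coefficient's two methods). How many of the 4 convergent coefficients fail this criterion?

Convergent coefficients and their comparison sets:
Dep (methods 1·2): 0.46 vs {0.23, 0.54, 0.12, 0.24, 0.11, 0.22} → fail.
SS (methods 1·2): 0.59 vs {0.54, 0.23, 0.12, 0.12, 0.16, 0.15} → pass.
PC (methods 1·2): 0.53 vs {0.24, 0.12, 0.12, 0.12, 0.28, 0.19} → pass.
Pro (methods 1·2): 0.34 vs {0.22, 0.11, 0.15, 0.16, 0.19, 0.28} → pass.
1 of 4 fail.

1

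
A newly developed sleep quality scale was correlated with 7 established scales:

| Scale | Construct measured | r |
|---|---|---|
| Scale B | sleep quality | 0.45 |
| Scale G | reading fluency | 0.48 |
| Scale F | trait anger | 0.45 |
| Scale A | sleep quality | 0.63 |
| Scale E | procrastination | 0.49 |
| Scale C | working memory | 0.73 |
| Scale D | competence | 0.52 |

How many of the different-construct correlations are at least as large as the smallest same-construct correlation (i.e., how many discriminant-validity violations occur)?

Convergent (same construct = sleep quality): Scale B, Scale A.
Smallest convergent = 0.45. Discriminant values: 0.48, 0.45, 0.49, 0.73, 0.52; count ≥ 0.45 → 5.

5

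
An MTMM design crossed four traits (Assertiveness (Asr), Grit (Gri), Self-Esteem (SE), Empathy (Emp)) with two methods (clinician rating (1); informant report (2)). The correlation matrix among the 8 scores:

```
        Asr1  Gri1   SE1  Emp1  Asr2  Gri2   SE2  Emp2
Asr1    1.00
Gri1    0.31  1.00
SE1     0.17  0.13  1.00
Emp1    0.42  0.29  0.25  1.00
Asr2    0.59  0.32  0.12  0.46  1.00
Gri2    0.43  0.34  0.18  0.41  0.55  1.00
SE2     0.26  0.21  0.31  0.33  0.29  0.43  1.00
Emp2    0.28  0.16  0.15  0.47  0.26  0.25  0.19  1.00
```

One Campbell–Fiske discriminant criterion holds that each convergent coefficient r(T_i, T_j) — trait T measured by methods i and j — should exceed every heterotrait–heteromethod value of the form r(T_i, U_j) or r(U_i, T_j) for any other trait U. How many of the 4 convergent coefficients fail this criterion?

2

Checking each validity diagonal entry against its comparison values:
Asr (methods 1·2): 0.59 vs {0.43, 0.32, 0.26, 0.12, 0.28, 0.46} → pass.
Gri (methods 1·2): 0.34 vs {0.32, 0.43, 0.21, 0.18, 0.16, 0.41} → fail.
SE (methods 1·2): 0.31 vs {0.12, 0.26, 0.18, 0.21, 0.15, 0.33} → fail.
Emp (methods 1·2): 0.47 vs {0.46, 0.28, 0.41, 0.16, 0.33, 0.15} → pass.
2 of 4 fail.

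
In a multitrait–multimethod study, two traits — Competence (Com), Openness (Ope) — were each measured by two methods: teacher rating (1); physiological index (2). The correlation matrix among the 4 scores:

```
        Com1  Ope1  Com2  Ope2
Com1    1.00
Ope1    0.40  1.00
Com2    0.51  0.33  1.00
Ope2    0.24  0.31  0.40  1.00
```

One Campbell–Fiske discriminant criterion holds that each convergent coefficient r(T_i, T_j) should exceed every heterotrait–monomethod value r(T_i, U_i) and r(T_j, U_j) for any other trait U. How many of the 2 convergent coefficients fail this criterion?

1

Each convergent coefficient versus the relevant comparison correlations:
Com (methods 1·2): 0.51 vs {0.40, 0.40} → pass.
Ope (methods 1·2): 0.31 vs {0.40, 0.40} → fail.
1 of 2 fail.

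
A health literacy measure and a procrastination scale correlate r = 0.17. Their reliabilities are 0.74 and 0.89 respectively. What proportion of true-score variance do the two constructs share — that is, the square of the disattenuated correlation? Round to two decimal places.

0.04

Disattenuated r = 0.17 / √(0.74 × 0.89) = 0.17 / 0.8115 = 0.2095.
Shared true-score variance = 0.2095² = 0.0439 ≈ 0.04.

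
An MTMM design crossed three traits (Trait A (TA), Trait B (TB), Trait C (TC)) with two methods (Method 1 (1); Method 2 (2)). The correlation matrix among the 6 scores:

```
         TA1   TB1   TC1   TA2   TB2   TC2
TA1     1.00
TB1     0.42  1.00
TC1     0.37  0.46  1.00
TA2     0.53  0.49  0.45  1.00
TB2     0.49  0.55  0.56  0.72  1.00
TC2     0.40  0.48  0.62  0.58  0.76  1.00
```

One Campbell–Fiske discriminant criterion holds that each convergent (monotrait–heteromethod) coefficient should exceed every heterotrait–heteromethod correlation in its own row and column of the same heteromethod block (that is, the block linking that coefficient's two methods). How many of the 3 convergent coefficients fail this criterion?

1

Convergent coefficients and their comparison sets:
TA (methods 1·2): 0.53 vs {0.49, 0.49, 0.40, 0.45} → pass.
TB (methods 1·2): 0.55 vs {0.49, 0.49, 0.48, 0.56} → fail.
TC (methods 1·2): 0.62 vs {0.45, 0.40, 0.56, 0.48} → pass.
1 of 3 fail.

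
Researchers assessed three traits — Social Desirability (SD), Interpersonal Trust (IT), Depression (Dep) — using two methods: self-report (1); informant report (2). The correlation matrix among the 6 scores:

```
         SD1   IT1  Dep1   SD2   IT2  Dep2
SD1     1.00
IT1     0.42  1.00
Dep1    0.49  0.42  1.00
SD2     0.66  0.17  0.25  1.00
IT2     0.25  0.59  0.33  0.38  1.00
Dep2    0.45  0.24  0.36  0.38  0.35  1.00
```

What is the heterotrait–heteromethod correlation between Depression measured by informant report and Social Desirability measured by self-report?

0.45

Different traits and methods: r(Dep2, SD1) = 0.45.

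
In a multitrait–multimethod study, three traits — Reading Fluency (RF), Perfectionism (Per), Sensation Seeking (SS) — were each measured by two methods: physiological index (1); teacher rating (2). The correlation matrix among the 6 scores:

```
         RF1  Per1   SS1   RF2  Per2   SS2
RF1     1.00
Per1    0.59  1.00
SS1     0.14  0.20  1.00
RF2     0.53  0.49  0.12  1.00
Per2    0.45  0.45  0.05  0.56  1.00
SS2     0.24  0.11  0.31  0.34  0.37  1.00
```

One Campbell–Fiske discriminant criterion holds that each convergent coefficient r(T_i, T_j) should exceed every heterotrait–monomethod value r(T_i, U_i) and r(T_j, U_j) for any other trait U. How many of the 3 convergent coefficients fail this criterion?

3

Each convergent coefficient versus the relevant comparison correlations:
RF (methods 1·2): 0.53 vs {0.59, 0.56, 0.14, 0.34} → fail.
Per (methods 1·2): 0.45 vs {0.59, 0.56, 0.20, 0.37} → fail.
SS (methods 1·2): 0.31 vs {0.14, 0.34, 0.20, 0.37} → fail.
3 of 3 fail.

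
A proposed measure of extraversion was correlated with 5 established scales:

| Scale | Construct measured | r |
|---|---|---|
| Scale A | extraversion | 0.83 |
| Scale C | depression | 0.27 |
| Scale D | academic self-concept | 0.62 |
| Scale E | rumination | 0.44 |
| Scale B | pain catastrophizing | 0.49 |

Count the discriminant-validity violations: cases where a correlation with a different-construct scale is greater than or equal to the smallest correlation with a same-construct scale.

Convergent (same construct = extraversion): Scale A.
Smallest convergent = 0.83. Discriminant values: 0.27, 0.62, 0.44, 0.49; count ≥ 0.83 → 0.

0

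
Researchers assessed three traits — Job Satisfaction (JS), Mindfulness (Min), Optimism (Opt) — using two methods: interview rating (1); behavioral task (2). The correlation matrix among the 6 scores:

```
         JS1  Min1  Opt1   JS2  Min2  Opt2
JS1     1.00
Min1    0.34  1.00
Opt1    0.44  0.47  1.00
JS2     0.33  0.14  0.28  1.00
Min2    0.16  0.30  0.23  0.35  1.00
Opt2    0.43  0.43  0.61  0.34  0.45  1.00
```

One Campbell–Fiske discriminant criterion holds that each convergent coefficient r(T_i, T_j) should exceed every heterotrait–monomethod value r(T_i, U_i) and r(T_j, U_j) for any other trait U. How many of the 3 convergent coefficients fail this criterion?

Convergent coefficients and their comparison sets:
JS (methods 1·2): 0.33 vs {0.34, 0.35, 0.44, 0.34} → fail.
Min (methods 1·2): 0.30 vs {0.34, 0.35, 0.47, 0.45} → fail.
Opt (methods 1·2): 0.61 vs {0.44, 0.34, 0.47, 0.45} → pass.
2 of 3 fail.

2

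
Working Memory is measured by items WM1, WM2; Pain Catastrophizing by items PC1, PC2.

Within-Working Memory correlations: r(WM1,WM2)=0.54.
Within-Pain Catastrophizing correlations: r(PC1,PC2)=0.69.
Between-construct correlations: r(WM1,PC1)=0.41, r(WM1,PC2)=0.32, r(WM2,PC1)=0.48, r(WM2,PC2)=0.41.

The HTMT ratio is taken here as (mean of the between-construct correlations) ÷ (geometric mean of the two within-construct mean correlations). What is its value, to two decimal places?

0.66

Mean heterotrait r = 1.62/4 = 0.4050.
Mean within-WM = 0.54/1 = 0.5400; mean within-PC = 0.69/1 = 0.6900.
Geometric mean = √(0.5400 × 0.6900) = 0.6104.
HTMT = 0.4050 / 0.6104 = 0.66.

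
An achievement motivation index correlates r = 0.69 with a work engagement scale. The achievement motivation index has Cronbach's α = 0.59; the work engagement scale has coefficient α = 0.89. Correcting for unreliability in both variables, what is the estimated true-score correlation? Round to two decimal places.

0.95

r_true = r_obs / √(r_xx · r_yy) = 0.69 / √(0.59 × 0.89) = 0.69 / √0.5251 = 0.69 / 0.7246 ≈ 0.95.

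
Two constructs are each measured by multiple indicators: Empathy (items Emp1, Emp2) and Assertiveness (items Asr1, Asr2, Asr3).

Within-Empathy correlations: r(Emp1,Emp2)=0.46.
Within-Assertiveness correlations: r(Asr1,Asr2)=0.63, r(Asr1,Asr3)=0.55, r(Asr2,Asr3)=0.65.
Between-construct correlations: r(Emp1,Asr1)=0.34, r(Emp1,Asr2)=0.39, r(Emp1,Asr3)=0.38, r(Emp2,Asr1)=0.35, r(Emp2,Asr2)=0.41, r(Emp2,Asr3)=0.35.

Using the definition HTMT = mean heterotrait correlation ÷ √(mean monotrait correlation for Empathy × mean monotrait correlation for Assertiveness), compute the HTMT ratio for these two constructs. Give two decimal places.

0.70

Between-construct mean = 2.22/6 = 0.3700.
Mean within-Emp = 0.46/1 = 0.4600; mean within-Asr = 1.83/3 = 0.6100.
Geometric mean = √(0.4600 × 0.6100) = 0.5297.
HTMT = 0.3700 / 0.5297 = 0.70.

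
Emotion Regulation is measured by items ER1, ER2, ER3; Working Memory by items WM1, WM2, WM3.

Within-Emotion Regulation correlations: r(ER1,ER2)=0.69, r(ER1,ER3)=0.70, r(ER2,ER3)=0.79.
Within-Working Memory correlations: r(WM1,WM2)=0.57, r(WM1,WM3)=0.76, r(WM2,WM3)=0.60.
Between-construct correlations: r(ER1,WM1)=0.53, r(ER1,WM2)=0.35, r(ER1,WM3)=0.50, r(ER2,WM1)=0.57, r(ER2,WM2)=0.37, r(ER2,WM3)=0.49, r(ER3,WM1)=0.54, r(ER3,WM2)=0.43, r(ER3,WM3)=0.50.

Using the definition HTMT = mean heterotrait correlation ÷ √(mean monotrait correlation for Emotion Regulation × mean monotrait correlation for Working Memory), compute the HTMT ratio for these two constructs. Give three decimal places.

0.696

Mean heterotrait r = 4.28/9 = 0.4756.
Mean within-ER = 2.18/3 = 0.7267; mean within-WM = 1.93/3 = 0.6433.
Geometric mean = √(0.7267 × 0.6433) = 0.6837.
HTMT = 0.4756 / 0.6837 = 0.696.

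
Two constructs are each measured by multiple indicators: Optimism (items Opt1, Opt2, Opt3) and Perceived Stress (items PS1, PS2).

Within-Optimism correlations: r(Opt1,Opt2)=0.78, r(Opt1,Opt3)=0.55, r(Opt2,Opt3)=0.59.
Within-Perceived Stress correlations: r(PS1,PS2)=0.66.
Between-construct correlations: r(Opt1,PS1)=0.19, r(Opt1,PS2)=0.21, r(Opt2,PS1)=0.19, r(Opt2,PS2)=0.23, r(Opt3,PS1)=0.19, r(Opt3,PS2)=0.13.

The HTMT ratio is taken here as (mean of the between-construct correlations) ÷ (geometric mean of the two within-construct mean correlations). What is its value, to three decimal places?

0.292

Between-construct mean = 1.14/6 = 0.1900.
Mean within-Opt = 1.92/3 = 0.6400; mean within-PS = 0.66/1 = 0.6600.
Geometric mean = √(0.6400 × 0.6600) = 0.6499.
HTMT = 0.1900 / 0.6499 = 0.292.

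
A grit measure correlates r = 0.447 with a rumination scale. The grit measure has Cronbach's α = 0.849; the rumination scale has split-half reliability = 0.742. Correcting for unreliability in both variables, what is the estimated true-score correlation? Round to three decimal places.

r_true = r_obs / √(r_xx · r_yy) = 0.447 / √(0.849 × 0.742) = 0.447 / √0.629958 = 0.447 / 0.7937 ≈ 0.563.

0.563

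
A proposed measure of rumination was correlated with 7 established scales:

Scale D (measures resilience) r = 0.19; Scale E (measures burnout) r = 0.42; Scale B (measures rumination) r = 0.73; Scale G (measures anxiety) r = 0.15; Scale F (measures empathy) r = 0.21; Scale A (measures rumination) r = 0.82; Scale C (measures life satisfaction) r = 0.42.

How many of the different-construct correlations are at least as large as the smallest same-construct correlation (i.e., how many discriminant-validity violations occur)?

Convergent (same construct = rumination): Scale B, Scale A.
Smallest convergent = 0.73. Discriminant values: 0.19, 0.42, 0.15, 0.21, 0.42; count ≥ 0.73 → 0.

0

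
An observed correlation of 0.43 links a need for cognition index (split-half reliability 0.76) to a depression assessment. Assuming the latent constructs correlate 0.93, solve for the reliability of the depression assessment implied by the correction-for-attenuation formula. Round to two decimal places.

r_true = r_obs / √(r_xx · r_yy) ⇒ 0.93 = 0.43 / √(0.76 · r_yy).
√(0.76 · r_yy) = 0.43 / 0.93 = 0.4624; 0.76 · r_yy = 0.2138; r_yy = 0.2138 / 0.76 ≈ 0.28.

0.28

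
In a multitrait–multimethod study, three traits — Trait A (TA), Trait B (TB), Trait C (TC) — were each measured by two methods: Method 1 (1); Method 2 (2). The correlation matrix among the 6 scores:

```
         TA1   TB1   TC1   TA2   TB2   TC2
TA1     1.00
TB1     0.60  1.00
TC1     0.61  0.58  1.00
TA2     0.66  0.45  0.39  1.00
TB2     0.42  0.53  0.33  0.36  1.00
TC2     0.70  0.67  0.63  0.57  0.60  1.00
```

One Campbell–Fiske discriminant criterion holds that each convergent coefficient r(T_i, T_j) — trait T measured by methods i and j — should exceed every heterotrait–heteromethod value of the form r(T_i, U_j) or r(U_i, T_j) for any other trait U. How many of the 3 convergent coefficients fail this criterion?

Convergent coefficients and their comparison sets:
TA (methods 1·2): 0.66 vs {0.42, 0.45, 0.70, 0.39} → fail.
TB (methods 1·2): 0.53 vs {0.45, 0.42, 0.67, 0.33} → fail.
TC (methods 1·2): 0.63 vs {0.39, 0.70, 0.33, 0.67} → fail.
3 of 3 fail.

3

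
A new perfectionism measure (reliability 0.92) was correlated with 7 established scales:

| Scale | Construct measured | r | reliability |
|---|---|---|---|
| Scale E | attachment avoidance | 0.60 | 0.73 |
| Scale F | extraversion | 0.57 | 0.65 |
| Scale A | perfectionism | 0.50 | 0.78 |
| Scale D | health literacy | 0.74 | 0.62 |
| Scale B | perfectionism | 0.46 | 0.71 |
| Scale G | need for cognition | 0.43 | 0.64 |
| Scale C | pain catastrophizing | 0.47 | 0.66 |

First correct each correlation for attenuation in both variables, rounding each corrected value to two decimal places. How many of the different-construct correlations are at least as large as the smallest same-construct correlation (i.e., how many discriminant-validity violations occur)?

Disattenuated r (r / √(r_scale · r_new)):
  Scale E (disc): 0.60 / √(0.73·0.92) = 0.73
  Scale F (disc): 0.57 / √(0.65·0.92) = 0.74
  Scale A (conv): 0.50 / √(0.78·0.92) = 0.59
  Scale D (disc): 0.74 / √(0.62·0.92) = 0.98
  Scale B (conv): 0.46 / √(0.71·0.92) = 0.57
  Scale G (disc): 0.43 / √(0.64·0.92) = 0.56
  Scale C (disc): 0.47 / √(0.66·0.92) = 0.60
Smallest convergent = 0.57. Discriminant values: 0.73, 0.74, 0.98, 0.56, 0.60; count ≥ 0.57 → 4.

4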